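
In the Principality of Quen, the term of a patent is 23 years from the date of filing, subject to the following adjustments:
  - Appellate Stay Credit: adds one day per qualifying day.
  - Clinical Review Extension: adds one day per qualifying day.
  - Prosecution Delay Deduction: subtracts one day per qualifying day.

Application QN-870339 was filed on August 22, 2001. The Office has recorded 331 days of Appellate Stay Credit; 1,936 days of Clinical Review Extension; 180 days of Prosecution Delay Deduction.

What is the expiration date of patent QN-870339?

Base term: filing date + 23 years → 22 August 2024.
Appellate Stay Credit: +331 days → 19 July 2025.
Clinical Review Extension: +1936 days → 6 November 2030.
Prosecution Delay Deduction: −180 days → 10 May 2030.

May 10, 2030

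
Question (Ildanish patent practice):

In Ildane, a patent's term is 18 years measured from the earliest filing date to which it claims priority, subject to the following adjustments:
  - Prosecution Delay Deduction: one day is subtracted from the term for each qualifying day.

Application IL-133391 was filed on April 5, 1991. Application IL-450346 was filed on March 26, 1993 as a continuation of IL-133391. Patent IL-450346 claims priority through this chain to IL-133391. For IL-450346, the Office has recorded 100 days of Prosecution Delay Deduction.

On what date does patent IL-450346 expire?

2008-12-26

Earliest priority filing: 5 April 1991.
Base term: 5 April 1991 + 18 years → 5 April 2009.
Prosecution Delay Deduction: −100 days → 26 December 2008.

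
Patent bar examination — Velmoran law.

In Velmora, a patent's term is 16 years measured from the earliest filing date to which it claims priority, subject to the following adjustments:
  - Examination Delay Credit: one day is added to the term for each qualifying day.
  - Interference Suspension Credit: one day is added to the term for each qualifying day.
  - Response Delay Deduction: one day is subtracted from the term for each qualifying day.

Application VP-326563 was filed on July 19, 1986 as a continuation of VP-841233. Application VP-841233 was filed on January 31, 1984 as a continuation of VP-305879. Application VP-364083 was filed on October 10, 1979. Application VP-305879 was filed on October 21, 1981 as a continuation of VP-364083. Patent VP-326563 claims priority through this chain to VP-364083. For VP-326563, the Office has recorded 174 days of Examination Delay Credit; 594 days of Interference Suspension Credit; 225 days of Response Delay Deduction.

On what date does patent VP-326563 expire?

1997-04-05

Earliest priority filing: 10 October 1979.
Base term: 10 October 1979 + 16 years → 10 October 1995.
Examination Delay Credit: +174 days → 1 April 1996.
Interference Suspension Credit: +594 days → 16 November 1997.
Response Delay Deduction: −225 days → 5 April 1997.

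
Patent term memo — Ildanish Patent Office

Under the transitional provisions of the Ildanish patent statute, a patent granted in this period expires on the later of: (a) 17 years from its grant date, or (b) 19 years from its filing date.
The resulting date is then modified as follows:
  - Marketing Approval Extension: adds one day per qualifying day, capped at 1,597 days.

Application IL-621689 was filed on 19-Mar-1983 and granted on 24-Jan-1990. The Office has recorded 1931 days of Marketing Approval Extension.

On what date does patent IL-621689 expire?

(a) grant + 17 years → 24 January 2007.
(b) filing + 19 years → 19 March 2002.
Later of the two: 24 January 2007.
Marketing Approval Extension: 1931 days claimed exceeds the 1597-day cap, so +1597 days → 9 June 2011.

June 9, 2011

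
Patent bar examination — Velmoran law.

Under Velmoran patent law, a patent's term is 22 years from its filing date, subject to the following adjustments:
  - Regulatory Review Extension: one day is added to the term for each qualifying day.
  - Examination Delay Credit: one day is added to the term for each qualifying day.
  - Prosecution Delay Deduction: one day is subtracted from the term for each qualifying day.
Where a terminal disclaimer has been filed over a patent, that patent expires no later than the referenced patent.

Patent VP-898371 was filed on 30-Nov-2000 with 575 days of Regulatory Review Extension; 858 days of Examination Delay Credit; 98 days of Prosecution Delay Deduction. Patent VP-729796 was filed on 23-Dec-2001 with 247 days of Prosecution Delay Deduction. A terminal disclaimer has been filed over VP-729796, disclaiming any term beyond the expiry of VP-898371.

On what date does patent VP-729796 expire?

Natural term of VP-729796:
  Base: filing + 22 years → 23 December 2023.
  Prosecution Delay Deduction: −247 days → 20 April 2023.
Expiry of referenced patent VP-898371:
  Base: filing + 22 years → 30 November 2022.
  Regulatory Review Extension: +575 days → 27 June 2024.
  Examination Delay Credit: +858 days → 2 November 2026.
  Prosecution Delay Deduction: −98 days → 27 July 2026.
Terminal disclaimer: VP-729796 expires on the earlier of 20 April 2023 and 27 July 2026.

2023-04-20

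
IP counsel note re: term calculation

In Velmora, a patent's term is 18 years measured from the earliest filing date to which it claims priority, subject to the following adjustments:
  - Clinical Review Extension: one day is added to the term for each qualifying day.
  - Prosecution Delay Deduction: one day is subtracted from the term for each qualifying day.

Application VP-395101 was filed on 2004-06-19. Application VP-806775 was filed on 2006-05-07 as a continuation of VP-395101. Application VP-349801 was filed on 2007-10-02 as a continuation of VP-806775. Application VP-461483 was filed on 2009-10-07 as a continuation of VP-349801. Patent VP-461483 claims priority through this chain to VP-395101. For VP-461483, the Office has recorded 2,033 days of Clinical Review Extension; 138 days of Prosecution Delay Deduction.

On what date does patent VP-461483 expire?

August 27, 2027

Earliest priority filing: 19 June 2004.
Base term: 19 June 2004 + 18 years → 19 June 2022.
Clinical Review Extension: +2033 days → 12 January 2028.
Prosecution Delay Deduction: −138 days → 27 August 2027.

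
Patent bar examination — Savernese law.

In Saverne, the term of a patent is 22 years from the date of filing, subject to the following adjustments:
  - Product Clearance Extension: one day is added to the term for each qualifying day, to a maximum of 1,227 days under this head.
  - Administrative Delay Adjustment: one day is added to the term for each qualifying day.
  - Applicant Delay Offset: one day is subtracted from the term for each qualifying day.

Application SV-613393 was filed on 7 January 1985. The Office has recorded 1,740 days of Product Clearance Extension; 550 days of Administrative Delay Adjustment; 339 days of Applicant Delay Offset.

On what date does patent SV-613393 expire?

Base term: filing date + 22 years → 7 January 2007.
Product Clearance Extension: 1740 days claimed exceeds the 1227-day cap, so +1227 days → 18 May 2010.
Administrative Delay Adjustment: +550 days → 19 November 2011.
Applicant Delay Offset: −339 days → 15 December 2010.

2010-12-15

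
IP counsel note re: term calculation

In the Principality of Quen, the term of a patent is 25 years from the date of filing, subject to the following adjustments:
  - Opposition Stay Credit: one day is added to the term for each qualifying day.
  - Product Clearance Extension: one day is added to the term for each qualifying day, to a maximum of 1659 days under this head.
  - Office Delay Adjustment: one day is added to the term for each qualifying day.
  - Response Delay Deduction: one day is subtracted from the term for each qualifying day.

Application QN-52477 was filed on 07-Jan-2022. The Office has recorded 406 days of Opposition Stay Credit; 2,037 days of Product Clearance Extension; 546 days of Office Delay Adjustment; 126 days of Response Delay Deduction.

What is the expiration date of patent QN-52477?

October 27, 2053

Base term: filing date + 25 years → 7 January 2047.
Opposition Stay Credit: +406 days → 17 February 2048.
Product Clearance Extension: 2037 days claimed exceeds the 1659-day cap, so +1659 days → 2 September 2052.
Office Delay Adjustment: +546 days → 2 March 2054.
Response Delay Deduction: −126 days → 27 October 2053.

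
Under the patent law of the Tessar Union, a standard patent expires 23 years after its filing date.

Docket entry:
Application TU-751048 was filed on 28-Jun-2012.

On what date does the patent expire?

June 28, 2035

Filing date + 23 years → 28 June 2035.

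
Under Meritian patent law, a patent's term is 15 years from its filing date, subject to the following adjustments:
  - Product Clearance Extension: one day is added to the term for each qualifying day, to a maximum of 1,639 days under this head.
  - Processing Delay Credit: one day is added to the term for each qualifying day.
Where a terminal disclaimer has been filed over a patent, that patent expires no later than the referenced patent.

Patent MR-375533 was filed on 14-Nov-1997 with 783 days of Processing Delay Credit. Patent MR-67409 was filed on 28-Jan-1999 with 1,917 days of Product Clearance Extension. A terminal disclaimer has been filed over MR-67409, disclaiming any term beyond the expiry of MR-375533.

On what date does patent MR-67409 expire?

Natural term of MR-67409:
  Base: filing + 15 years → 28 January 2014.
  Product Clearance Extension: 1917 days claimed exceeds the 1639-day cap, so +1639 days → 25 July 2018.
Expiry of referenced patent MR-375533:
  Base: filing + 15 years → 14 November 2012.
  Processing Delay Credit: +783 days → 6 January 2015.
Terminal disclaimer: MR-67409 expires on the earlier of 25 July 2018 and 6 January 2015.

2015-01-06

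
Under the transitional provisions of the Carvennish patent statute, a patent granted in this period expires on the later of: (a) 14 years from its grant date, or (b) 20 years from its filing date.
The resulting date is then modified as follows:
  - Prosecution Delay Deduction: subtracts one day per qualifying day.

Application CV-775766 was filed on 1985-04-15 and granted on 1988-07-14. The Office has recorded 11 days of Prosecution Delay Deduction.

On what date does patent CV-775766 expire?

2005-04-04

(a) grant + 14 years → 14 July 2002.
(b) filing + 20 years → 15 April 2005.
Later of the two: 15 April 2005.
Prosecution Delay Deduction: −11 days → 4 April 2005.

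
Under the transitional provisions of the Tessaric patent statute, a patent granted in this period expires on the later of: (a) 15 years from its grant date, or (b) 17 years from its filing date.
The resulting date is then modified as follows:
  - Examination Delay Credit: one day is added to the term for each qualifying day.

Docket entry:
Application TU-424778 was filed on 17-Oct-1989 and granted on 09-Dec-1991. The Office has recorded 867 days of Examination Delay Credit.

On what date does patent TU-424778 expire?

(a) grant + 15 years → 9 December 2006.
(b) filing + 17 years → 17 October 2006.
Later of the two: 9 December 2006.
Examination Delay Credit: +867 days → 24 April 2009.

April 24, 2009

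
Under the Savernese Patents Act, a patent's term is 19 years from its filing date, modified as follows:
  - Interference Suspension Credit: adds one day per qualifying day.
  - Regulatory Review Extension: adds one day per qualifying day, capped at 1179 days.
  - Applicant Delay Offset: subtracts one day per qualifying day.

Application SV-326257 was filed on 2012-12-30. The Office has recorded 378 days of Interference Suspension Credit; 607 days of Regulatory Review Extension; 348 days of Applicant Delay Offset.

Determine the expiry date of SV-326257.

Base term: filing date + 19 years → 30 December 2031.
Interference Suspension Credit: +378 days → 11 January 2033.
Regulatory Review Extension: 607 days (within the 1179-day cap) → +607 days → 10 September 2034.
Applicant Delay Offset: −348 days → 27 September 2033.

2033-09-27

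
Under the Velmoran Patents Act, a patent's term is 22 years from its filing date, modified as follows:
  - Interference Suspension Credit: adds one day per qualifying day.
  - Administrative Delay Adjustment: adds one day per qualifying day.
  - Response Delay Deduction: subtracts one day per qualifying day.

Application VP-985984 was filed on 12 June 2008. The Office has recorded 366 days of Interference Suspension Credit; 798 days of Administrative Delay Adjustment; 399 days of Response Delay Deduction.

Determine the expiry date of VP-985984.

Base term: filing date + 22 years → 12 June 2030.
Interference Suspension Credit: +366 days → 13 June 2031.
Administrative Delay Adjustment: +798 days → 19 August 2033.
Response Delay Deduction: −399 days → 16 July 2032.

July 16, 2032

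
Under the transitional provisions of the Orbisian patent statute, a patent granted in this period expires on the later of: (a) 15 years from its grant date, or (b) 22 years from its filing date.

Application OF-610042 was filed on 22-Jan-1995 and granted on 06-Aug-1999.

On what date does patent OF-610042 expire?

(a) grant + 15 years → 6 August 2014.
(b) filing + 22 years → 22 January 2017.
Later of the two: 22 January 2017.

2017-01-22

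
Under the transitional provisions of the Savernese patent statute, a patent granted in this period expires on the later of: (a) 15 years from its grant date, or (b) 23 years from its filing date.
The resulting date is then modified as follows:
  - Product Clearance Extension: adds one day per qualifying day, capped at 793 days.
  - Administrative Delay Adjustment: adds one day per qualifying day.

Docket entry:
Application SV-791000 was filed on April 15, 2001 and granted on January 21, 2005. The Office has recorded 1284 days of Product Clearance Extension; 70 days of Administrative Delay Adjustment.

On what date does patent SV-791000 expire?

(a) grant + 15 years → 21 January 2020.
(b) filing + 23 years → 15 April 2024.
Later of the two: 15 April 2024.
Product Clearance Extension: 1284 days claimed exceeds the 793-day cap, so +793 days → 17 June 2026.
Administrative Delay Adjustment: +70 days → 26 August 2026.

2026-08-26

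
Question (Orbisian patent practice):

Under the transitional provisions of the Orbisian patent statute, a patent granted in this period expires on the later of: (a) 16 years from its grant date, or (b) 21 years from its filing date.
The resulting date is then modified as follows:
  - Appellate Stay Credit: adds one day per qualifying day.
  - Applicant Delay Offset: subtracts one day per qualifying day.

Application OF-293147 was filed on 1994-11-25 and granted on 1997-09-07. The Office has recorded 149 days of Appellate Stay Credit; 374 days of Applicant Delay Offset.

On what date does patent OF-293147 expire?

2015-04-14

(a) grant + 16 years → 7 September 2013.
(b) filing + 21 years → 25 November 2015.
Later of the two: 25 November 2015.
Appellate Stay Credit: +149 days → 22 April 2016.
Applicant Delay Offset: −374 days → 14 April 2015.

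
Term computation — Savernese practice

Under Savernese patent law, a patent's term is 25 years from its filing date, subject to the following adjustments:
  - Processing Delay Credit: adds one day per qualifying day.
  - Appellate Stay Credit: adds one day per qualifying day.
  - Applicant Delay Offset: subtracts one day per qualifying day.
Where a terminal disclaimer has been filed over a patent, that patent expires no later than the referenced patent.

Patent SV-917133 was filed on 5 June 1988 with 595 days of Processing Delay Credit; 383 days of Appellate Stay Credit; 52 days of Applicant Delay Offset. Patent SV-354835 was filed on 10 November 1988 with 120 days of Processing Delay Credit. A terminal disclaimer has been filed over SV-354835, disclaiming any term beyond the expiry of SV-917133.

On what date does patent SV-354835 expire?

2014-03-10

Natural term of SV-354835:
  Base: filing + 25 years → 10 November 2013.
  Processing Delay Credit: +120 days → 10 March 2014.
Expiry of referenced patent SV-917133:
  Base: filing + 25 years → 5 June 2013.
  Processing Delay Credit: +595 days → 21 January 2015.
  Appellate Stay Credit: +383 days → 8 February 2016.
  Applicant Delay Offset: −52 days → 18 December 2015.
Terminal disclaimer: SV-354835 expires on the earlier of 10 March 2014 and 18 December 2015.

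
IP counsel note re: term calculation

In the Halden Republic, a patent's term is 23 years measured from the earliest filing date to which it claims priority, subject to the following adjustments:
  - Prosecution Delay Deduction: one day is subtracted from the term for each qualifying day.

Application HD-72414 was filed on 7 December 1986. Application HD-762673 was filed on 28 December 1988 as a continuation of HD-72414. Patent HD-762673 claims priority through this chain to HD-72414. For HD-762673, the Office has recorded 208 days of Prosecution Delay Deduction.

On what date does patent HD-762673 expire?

Earliest priority filing: 7 December 1986.
Base term: 7 December 1986 + 23 years → 7 December 2009.
Prosecution Delay Deduction: −208 days → 13 May 2009.

2009-05-13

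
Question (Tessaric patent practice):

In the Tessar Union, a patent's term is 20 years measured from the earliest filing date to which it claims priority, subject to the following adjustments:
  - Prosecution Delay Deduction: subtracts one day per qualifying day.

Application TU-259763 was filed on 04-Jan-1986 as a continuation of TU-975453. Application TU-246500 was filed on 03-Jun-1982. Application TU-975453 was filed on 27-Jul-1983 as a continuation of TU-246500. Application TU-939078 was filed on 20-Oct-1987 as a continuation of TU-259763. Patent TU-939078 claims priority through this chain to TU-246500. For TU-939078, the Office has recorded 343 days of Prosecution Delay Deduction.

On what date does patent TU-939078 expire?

2001-06-25

Earliest priority filing: 3 June 1982.
Base term: 3 June 1982 + 20 years → 3 June 2002.
Prosecution Delay Deduction: −343 days → 25 June 2001.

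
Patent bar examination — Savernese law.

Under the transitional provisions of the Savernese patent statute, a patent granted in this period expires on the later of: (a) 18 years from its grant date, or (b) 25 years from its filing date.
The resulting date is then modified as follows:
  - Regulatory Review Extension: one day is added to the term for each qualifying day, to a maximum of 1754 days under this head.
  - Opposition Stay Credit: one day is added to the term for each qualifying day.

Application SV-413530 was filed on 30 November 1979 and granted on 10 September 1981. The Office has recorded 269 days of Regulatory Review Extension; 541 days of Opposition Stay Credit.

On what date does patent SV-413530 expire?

(a) grant + 18 years → 10 September 1999.
(b) filing + 25 years → 30 November 2004.
Later of the two: 30 November 2004.
Regulatory Review Extension: 269 days (within the 1754-day cap) → +269 days → 26 August 2005.
Opposition Stay Credit: +541 days → 18 February 2007.

2007-02-18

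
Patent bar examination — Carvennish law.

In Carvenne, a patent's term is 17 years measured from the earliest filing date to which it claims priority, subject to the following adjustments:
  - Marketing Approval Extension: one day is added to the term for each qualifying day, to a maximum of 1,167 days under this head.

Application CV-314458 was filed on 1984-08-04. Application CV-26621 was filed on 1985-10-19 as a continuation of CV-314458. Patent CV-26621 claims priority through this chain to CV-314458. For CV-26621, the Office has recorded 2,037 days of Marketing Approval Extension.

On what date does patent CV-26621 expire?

October 14, 2004

Earliest priority filing: 4 August 1984.
Base term: 4 August 1984 + 17 years → 4 August 2001.
Marketing Approval Extension: 2037 days claimed exceeds the 1167-day cap, so +1167 days → 14 October 2004.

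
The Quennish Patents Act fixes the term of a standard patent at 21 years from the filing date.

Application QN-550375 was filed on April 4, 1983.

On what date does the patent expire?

Filing date + 21 years → 4 April 2004.

April 4, 2004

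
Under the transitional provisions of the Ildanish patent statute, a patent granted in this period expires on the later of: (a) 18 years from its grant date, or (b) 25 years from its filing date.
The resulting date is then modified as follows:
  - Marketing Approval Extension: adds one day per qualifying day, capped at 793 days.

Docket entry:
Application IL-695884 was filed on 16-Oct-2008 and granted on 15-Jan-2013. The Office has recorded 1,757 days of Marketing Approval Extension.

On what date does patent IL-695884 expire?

(a) grant + 18 years → 15 January 2031.
(b) filing + 25 years → 16 October 2033.
Later of the two: 16 October 2033.
Marketing Approval Extension: 1757 days claimed exceeds the 793-day cap, so +793 days → 18 December 2035.

2035-12-18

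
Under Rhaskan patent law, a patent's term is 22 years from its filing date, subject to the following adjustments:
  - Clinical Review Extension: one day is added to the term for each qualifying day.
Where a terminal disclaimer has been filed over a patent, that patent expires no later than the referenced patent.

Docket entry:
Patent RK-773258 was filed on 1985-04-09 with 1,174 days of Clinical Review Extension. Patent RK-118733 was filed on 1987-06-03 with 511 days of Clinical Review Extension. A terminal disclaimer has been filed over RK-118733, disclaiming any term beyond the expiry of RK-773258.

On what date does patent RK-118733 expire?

Natural term of RK-118733:
  Base: filing + 22 years → 3 June 2009.
  Clinical Review Extension: +511 days → 27 October 2010.
Expiry of referenced patent RK-773258:
  Base: filing + 22 years → 9 April 2007.
  Clinical Review Extension: +1174 days → 26 June 2010.
Terminal disclaimer: RK-118733 expires on the earlier of 27 October 2010 and 26 June 2010.

June 26, 2010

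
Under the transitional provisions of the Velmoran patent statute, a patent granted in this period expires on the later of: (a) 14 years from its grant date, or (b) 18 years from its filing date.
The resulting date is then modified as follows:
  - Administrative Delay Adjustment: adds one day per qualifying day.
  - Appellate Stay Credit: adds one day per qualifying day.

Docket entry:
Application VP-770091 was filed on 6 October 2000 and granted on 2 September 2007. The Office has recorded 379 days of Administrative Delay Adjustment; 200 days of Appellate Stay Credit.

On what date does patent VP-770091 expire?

April 4, 2023

(a) grant + 14 years → 2 September 2021.
(b) filing + 18 years → 6 October 2018.
Later of the two: 2 September 2021.
Administrative Delay Adjustment: +379 days → 16 September 2022.
Appellate Stay Credit: +200 days → 4 April 2023.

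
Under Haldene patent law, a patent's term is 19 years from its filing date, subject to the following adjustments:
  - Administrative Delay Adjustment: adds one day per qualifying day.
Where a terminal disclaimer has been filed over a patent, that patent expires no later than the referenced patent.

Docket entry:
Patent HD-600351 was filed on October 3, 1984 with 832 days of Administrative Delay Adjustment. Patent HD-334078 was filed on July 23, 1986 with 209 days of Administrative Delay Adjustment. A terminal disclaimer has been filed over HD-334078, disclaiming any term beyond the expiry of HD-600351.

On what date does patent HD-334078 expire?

Natural term of HD-334078:
  Base: filing + 19 years → 23 July 2005.
  Administrative Delay Adjustment: +209 days → 17 February 2006.
Expiry of referenced patent HD-600351:
  Base: filing + 19 years → 3 October 2003.
  Administrative Delay Adjustment: +832 days → 12 January 2006.
Terminal disclaimer: HD-334078 expires on the earlier of 17 February 2006 and 12 January 2006.

2006-01-12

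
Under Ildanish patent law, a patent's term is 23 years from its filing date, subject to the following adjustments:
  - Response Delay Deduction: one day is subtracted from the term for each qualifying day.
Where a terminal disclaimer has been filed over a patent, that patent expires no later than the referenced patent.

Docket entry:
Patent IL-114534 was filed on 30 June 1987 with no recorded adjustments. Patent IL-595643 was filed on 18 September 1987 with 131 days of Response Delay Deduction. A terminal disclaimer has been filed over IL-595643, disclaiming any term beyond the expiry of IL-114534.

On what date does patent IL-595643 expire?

May 10, 2010

Natural term of IL-595643:
  Base: filing + 23 years → 18 September 2010.
  Response Delay Deduction: −131 days → 10 May 2010.
Expiry of referenced patent IL-114534:
  Base: filing + 23 years → 30 June 2010.
Terminal disclaimer: IL-595643 expires on the earlier of 10 May 2010 and 30 June 2010.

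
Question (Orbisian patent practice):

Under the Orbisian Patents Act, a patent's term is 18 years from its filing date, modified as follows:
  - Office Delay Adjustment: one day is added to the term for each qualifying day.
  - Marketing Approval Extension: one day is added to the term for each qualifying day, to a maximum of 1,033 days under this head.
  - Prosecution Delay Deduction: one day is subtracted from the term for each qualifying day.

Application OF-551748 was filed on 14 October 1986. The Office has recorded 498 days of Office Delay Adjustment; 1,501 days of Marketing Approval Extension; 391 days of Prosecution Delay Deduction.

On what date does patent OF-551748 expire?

Base term: filing date + 18 years → 14 October 2004.
Office Delay Adjustment: +498 days → 24 February 2006.
Marketing Approval Extension: 1501 days claimed exceeds the 1033-day cap, so +1033 days → 23 December 2008.
Prosecution Delay Deduction: −391 days → 28 November 2007.

November 28, 2007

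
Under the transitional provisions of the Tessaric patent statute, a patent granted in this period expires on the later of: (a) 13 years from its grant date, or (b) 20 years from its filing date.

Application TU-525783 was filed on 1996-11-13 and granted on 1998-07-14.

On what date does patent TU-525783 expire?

2016-11-13

(a) grant + 13 years → 14 July 2011.
(b) filing + 20 years → 13 November 2016.
Later of the two: 13 November 2016.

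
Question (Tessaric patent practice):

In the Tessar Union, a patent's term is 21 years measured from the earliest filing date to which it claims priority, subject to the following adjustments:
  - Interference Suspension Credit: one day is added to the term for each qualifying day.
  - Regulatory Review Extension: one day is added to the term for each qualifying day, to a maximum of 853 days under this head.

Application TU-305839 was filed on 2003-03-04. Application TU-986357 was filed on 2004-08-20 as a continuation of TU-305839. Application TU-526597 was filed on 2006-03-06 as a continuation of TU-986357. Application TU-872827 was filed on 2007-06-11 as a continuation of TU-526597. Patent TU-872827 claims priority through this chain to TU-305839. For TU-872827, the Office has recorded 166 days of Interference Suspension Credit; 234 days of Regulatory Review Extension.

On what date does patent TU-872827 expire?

2025-04-08

Earliest priority filing: 4 March 2003.
Base term: 4 March 2003 + 21 years → 4 March 2024.
Interference Suspension Credit: +166 days → 17 August 2024.
Regulatory Review Extension: 234 days (within the 853-day cap) → +234 days → 8 April 2025.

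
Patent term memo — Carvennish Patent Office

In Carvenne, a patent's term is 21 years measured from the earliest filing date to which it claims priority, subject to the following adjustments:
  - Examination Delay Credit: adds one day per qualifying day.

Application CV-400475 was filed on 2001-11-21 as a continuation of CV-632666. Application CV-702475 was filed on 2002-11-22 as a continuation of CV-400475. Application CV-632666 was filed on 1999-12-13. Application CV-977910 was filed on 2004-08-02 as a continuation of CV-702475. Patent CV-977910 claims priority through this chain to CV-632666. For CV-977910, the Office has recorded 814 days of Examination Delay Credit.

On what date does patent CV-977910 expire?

Earliest priority filing: 13 December 1999.
Base term: 13 December 1999 + 21 years → 13 December 2020.
Examination Delay Credit: +814 days → 7 March 2023.

2023-03-07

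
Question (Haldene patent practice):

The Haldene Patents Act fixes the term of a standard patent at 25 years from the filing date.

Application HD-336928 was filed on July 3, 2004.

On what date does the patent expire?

2029-07-03

Filing date + 25 years → 3 July 2029.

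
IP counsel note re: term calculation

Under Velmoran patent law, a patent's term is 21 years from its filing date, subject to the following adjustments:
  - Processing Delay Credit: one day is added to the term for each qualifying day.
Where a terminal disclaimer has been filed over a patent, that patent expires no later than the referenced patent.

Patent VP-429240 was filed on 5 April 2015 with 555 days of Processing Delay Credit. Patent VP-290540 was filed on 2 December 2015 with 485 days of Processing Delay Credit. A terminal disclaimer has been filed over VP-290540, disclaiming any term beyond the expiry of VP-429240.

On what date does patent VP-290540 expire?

2037-10-12

Natural term of VP-290540:
  Base: filing + 21 years → 2 December 2036.
  Processing Delay Credit: +485 days → 1 April 2038.
Expiry of referenced patent VP-429240:
  Base: filing + 21 years → 5 April 2036.
  Processing Delay Credit: +555 days → 12 October 2037.
Terminal disclaimer: VP-290540 expires on the earlier of 1 April 2038 and 12 October 2037.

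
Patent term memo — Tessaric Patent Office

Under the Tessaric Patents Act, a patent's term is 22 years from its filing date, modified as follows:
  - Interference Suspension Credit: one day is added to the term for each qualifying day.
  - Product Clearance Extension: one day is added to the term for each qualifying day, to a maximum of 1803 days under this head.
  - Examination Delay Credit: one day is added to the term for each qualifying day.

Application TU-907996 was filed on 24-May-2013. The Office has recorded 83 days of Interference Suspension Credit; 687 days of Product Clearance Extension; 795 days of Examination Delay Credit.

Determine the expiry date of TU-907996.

Base term: filing date + 22 years → 24 May 2035.
Interference Suspension Credit: +83 days → 15 August 2035.
Product Clearance Extension: 687 days (within the 1803-day cap) → +687 days → 2 July 2037.
Examination Delay Credit: +795 days → 5 September 2039.

September 5, 2039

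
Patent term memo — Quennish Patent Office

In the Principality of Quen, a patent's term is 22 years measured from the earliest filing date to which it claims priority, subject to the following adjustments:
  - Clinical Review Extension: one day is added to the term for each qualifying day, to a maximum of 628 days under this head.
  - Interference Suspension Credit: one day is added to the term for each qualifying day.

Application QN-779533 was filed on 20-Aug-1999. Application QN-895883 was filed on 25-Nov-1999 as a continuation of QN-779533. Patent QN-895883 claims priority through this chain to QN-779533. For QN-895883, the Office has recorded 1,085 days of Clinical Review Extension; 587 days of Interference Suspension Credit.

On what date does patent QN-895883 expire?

Earliest priority filing: 20 August 1999.
Base term: 20 August 1999 + 22 years → 20 August 2021.
Clinical Review Extension: 1085 days claimed exceeds the 628-day cap, so +628 days → 10 May 2023.
Interference Suspension Credit: +587 days → 17 December 2024.

2024-12-17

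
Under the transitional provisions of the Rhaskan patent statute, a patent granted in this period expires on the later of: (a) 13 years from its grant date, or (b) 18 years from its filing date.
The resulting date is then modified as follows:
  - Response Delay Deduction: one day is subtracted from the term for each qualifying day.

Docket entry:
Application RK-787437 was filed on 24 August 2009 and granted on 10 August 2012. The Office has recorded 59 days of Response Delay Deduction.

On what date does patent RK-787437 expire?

(a) grant + 13 years → 10 August 2025.
(b) filing + 18 years → 24 August 2027.
Later of the two: 24 August 2027.
Response Delay Deduction: −59 days → 26 June 2027.

2027-06-26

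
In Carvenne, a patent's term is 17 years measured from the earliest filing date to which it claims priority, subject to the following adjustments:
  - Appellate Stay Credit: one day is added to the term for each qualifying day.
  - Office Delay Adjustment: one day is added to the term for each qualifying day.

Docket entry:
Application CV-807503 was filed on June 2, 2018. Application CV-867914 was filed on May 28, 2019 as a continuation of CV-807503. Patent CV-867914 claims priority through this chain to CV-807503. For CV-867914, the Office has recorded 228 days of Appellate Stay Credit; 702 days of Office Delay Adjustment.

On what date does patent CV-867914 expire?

Earliest priority filing: 2 June 2018.
Base term: 2 June 2018 + 17 years → 2 June 2035.
Appellate Stay Credit: +228 days → 16 January 2036.
Office Delay Adjustment: +702 days → 18 December 2037.

December 18, 2037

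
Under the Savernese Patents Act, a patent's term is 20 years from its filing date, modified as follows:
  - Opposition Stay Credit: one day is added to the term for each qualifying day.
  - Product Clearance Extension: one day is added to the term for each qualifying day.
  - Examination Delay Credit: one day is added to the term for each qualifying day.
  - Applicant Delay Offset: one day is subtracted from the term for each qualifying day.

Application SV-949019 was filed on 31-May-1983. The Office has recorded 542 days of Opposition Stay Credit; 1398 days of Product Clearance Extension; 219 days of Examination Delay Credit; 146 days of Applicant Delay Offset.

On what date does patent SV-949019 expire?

2008-12-03

Base term: filing date + 20 years → 31 May 2003.
Opposition Stay Credit: +542 days → 23 November 2004.
Product Clearance Extension: +1398 days → 21 September 2008.
Examination Delay Credit: +219 days → 28 April 2009.
Applicant Delay Offset: −146 days → 3 December 2008.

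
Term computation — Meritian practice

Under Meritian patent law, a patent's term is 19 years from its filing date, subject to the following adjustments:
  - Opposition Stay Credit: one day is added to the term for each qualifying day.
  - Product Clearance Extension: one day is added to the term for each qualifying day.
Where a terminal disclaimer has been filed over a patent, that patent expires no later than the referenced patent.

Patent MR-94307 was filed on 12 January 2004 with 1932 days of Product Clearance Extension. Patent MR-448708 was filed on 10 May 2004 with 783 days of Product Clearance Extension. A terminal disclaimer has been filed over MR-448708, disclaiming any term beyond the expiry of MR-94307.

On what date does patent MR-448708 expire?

2025-07-01

Natural term of MR-448708:
  Base: filing + 19 years → 10 May 2023.
  Product Clearance Extension: +783 days → 1 July 2025.
Expiry of referenced patent MR-94307:
  Base: filing + 19 years → 12 January 2023.
  Product Clearance Extension: +1932 days → 27 April 2028.
Terminal disclaimer: MR-448708 expires on the earlier of 1 July 2025 and 27 April 2028.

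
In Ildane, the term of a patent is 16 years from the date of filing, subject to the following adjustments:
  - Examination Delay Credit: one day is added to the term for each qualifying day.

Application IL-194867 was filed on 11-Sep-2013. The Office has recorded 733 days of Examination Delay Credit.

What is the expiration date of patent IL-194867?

September 14, 2031

Base term: filing date + 16 years → 11 September 2029.
Examination Delay Credit: +733 days → 14 September 2031.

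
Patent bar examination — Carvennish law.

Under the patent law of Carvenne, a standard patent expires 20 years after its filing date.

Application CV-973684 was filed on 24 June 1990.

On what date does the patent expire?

Filing date + 20 years → 24 June 2010.

June 24, 2010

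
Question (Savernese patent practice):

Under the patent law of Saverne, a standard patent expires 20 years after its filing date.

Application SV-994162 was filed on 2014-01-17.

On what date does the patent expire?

2034-01-17

Filing date + 20 years → 17 January 2034.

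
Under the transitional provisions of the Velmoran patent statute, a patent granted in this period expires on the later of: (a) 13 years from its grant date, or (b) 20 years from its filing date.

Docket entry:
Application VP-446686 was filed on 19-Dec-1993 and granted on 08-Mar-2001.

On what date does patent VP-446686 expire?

(a) grant + 13 years → 8 March 2014.
(b) filing + 20 years → 19 December 2013.
Later of the two: 8 March 2014.

2014-03-08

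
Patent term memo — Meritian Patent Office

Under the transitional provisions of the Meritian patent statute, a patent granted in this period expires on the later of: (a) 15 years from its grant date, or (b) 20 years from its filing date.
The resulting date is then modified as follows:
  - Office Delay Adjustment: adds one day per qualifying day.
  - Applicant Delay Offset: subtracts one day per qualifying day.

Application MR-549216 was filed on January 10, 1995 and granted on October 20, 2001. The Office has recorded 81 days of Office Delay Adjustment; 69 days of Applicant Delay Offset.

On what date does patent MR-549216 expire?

(a) grant + 15 years → 20 October 2016.
(b) filing + 20 years → 10 January 2015.
Later of the two: 20 October 2016.
Office Delay Adjustment: +81 days → 9 January 2017.
Applicant Delay Offset: −69 days → 1 November 2016.

2016-11-01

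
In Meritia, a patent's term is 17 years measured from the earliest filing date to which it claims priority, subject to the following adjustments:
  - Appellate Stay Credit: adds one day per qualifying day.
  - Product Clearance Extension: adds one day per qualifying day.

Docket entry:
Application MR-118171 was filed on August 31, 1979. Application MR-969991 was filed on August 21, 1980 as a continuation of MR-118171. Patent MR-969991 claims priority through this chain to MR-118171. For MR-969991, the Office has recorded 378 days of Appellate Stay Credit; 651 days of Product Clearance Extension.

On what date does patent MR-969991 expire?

June 26, 1999

Earliest priority filing: 31 August 1979.
Base term: 31 August 1979 + 17 years → 31 August 1996.
Appellate Stay Credit: +378 days → 13 September 1997.
Product Clearance Extension: +651 days → 26 June 1999.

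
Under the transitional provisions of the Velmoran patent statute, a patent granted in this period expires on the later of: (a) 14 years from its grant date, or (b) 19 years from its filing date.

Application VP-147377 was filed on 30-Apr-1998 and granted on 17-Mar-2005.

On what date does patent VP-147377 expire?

2019-03-17

(a) grant + 14 years → 17 March 2019.
(b) filing + 19 years → 30 April 2017.
Later of the two: 17 March 2019.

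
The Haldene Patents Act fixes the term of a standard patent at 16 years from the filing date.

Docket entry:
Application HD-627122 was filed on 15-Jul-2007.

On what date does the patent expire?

July 15, 2023

Filing date + 16 years → 15 July 2023.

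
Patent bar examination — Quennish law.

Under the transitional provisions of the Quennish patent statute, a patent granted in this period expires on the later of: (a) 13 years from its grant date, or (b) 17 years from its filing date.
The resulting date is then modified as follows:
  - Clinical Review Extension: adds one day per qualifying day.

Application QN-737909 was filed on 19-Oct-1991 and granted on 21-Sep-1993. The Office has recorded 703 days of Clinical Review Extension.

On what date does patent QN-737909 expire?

September 22, 2010

(a) grant + 13 years → 21 September 2006.
(b) filing + 17 years → 19 October 2008.
Later of the two: 19 October 2008.
Clinical Review Extension: +703 days → 22 September 2010.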